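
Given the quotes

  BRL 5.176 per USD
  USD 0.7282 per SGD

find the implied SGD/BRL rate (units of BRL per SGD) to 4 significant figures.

1 SGD × 0.7282 = 0.7282 USD
0.7282 USD × 5.176 = 3.76916 BRL

SGD/BRL = 3.769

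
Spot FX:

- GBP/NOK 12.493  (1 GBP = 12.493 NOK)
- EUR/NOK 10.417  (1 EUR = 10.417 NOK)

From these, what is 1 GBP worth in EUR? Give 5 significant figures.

1 GBP × 12.493 = 12.493 NOK
12.493 NOK ÷ 10.417 = 1.19929 EUR

GBP/EUR = 1.1993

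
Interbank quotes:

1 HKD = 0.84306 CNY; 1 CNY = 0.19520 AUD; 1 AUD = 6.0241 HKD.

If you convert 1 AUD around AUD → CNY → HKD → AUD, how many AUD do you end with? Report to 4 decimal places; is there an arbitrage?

1.0087 (arbitrage exists)

Around AUD → CNY → HKD → AUD: 1 ÷ 0.19520 ÷ 0.84306 ÷ 6.0241 = 1.008717
Product > 1; profitable direction is AUD → CNY → HKD → AUD.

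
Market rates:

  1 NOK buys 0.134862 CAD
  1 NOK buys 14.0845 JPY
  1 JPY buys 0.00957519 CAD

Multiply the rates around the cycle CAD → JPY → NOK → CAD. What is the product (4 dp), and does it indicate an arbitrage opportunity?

1.0000 (no arbitrage)

Around CAD → JPY → NOK → CAD: 1 ÷ 0.00957519 ÷ 14.0845 × 0.134862 = 1.000002
Product ≈ 1 (deviation 0.000%, within rounding noise).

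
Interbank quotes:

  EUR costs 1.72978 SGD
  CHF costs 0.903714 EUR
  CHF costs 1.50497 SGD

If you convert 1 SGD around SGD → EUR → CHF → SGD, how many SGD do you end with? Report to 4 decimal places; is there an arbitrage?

0.9627 (arbitrage exists)

Around SGD → EUR → CHF → SGD: 1 ÷ 1.72978 ÷ 0.903714 × 1.50497 = 0.962733
Product < 1; profitable direction is SGD → CHF → EUR → SGD.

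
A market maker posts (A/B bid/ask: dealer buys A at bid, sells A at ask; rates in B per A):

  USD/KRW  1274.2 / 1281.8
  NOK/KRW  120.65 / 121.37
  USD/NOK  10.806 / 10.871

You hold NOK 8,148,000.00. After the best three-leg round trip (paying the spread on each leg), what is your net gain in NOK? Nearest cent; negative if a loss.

Net profit: NOK 139,490.48

Best loop NOK → KRW → USD → NOK:
NOK 8,148,000.00 × 120.65 (sell NOK at bid) = KRW 983,056,200
KRW 983,056,200 ÷ 1281.8 (buy USD at ask) = USD 766,934.16
USD 766,934.16 × 10.806 (sell USD at bid) = NOK 8,287,490.48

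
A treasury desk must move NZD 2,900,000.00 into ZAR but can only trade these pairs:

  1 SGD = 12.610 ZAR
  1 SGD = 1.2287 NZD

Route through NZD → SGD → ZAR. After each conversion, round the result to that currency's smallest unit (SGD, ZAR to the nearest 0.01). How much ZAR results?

NZD 2,900,000.00 ÷ 1.2287 = SGD 2,360,218.12
SGD 2,360,218.12 × 12.610 = ZAR 29,762,350.49

ZAR 29,762,350.49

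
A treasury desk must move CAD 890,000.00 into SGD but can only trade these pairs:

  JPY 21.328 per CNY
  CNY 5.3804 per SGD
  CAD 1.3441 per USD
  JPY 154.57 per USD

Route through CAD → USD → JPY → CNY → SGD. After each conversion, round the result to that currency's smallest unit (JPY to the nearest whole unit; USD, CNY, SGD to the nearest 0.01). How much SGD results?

SGD 891,905.69

CAD 890,000.00 ÷ 1.3441 = USD 662,153.11
USD 662,153.11 × 154.57 = JPY 102,349,006
JPY 102,349,006 ÷ 21.328 = CNY 4,798,809.36
CNY 4,798,809.36 ÷ 5.3804 = SGD 891,905.69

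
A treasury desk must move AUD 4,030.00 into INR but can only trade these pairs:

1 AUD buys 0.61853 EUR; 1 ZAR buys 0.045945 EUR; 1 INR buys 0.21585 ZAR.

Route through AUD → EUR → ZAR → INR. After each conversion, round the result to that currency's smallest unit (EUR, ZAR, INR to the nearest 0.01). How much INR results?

AUD 4,030.00 × 0.61853 = EUR 2,492.68
EUR 2,492.68 ÷ 0.045945 = ZAR 54,253.56
ZAR 54,253.56 ÷ 0.21585 = INR 251,348.44

INR 251,348.44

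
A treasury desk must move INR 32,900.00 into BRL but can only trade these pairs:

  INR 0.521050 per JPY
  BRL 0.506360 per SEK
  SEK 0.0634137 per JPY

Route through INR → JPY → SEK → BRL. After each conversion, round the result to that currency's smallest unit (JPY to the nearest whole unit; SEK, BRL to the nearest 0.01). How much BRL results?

BRL 2,027.50

INR 32,900.00 ÷ 0.521050 = JPY 63,142
JPY 63,142 × 0.0634137 = SEK 4,004.07
SEK 4,004.07 × 0.506360 = BRL 2,027.50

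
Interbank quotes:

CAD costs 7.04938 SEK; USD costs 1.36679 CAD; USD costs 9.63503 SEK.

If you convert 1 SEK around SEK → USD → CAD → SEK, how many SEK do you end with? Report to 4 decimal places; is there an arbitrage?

1.0000 (no arbitrage)

Around SEK → USD → CAD → SEK: 1 ÷ 9.63503 × 1.36679 × 7.04938 = 0.999999
Product ≈ 1 (deviation 0.000%, within rounding noise).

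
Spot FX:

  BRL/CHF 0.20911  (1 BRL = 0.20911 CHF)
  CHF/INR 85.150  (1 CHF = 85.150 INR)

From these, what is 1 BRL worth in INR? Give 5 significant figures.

BRL/INR = 17.806

1 BRL × 0.20911 = 0.20911 CHF
0.20911 CHF × 85.150 = 17.8057 INR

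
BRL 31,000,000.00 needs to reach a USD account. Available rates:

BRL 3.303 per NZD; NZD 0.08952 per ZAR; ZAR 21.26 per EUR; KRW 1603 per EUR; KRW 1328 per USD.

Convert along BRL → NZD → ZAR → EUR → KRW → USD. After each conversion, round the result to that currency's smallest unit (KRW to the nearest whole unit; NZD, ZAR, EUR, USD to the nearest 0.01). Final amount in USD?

USD 5,952,579.91

BRL 31,000,000.00 ÷ 3.303 = NZD 9,385,407.21
NZD 9,385,407.21 ÷ 0.08952 = ZAR 104,841,456.77
ZAR 104,841,456.77 ÷ 21.26 = EUR 4,931,394.96
EUR 4,931,394.96 × 1603 = KRW 7,905,026,121
KRW 7,905,026,121 ÷ 1328 = USD 5,952,579.91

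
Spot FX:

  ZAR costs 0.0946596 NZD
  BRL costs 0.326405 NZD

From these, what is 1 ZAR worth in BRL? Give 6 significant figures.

1 ZAR × 0.0946596 = 0.0946596 NZD
0.0946596 NZD ÷ 0.326405 = 0.290007 BRL

ZAR/BRL = 0.290007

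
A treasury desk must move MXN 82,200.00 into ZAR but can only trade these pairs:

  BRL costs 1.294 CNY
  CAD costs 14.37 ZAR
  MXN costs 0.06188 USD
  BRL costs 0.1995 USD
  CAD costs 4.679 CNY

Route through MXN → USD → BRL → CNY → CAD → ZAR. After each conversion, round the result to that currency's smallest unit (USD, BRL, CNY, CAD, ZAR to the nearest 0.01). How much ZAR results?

MXN 82,200.00 × 0.06188 = USD 5,086.54
USD 5,086.54 ÷ 0.1995 = BRL 25,496.44
BRL 25,496.44 × 1.294 = CNY 32,992.39
CNY 32,992.39 ÷ 4.679 = CAD 7,051.16
CAD 7,051.16 × 14.37 = ZAR 101,325.17

ZAR 101,325.17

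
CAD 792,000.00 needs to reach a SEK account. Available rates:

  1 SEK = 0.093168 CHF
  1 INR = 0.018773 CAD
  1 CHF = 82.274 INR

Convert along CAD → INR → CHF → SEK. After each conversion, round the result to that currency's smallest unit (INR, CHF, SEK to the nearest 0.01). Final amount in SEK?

CAD 792,000.00 ÷ 0.018773 = INR 42,188,249.08
INR 42,188,249.08 ÷ 82.274 = CHF 512,777.42
CHF 512,777.42 ÷ 0.093168 = SEK 5,503,793.36

SEK 5,503,793.36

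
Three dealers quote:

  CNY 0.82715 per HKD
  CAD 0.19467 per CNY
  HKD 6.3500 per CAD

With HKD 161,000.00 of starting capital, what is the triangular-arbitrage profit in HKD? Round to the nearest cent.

Profit: HKD 3,620.12

Profitable loop is HKD → CNY → CAD → HKD:
HKD 161,000.00 × 0.82715 = CNY 133,171.15
CNY 133,171.15 × 0.19467 = CAD 25,924.43
CAD 25,924.43 × 6.3500 = HKD 164,620.12
Profit = HKD 164,620.12 − HKD 161,000.00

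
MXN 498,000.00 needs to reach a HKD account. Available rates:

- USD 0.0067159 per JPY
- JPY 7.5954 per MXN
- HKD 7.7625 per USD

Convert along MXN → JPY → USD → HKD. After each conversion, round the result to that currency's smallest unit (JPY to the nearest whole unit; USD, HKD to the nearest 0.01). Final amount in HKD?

HKD 197,190.40

MXN 498,000.00 × 7.5954 = JPY 3,782,509
JPY 3,782,509 × 0.0067159 = USD 25,402.95
USD 25,402.95 × 7.7625 = HKD 197,190.40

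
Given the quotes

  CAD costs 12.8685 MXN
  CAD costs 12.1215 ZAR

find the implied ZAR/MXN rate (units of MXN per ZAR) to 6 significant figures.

ZAR/MXN = 1.06163

1 ZAR ÷ 12.1215 = 0.082498 CAD
0.082498 CAD × 12.8685 = 1.06163 MXN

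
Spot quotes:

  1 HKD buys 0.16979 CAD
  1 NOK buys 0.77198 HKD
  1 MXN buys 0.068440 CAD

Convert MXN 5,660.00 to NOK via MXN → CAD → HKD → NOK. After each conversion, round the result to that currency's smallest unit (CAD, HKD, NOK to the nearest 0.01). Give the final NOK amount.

NOK 2,955.35

MXN 5,660.00 × 0.068440 = CAD 387.37
CAD 387.37 ÷ 0.16979 = HKD 2,281.47
HKD 2,281.47 ÷ 0.77198 = NOK 2,955.35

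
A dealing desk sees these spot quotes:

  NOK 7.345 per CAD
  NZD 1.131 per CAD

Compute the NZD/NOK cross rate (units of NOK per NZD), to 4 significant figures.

NZD/NOK = 6.494

1 NZD ÷ 1.131 = 0.884173 CAD
0.884173 CAD × 7.345 = 6.49425 NOK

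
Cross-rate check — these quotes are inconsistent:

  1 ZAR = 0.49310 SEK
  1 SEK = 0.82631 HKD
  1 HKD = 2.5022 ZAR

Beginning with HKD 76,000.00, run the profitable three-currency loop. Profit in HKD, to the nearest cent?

Profitable loop is HKD → ZAR → SEK → HKD:
HKD 76,000.00 × 2.5022 = ZAR 190,167.20
ZAR 190,167.20 × 0.49310 = SEK 93,771.45
SEK 93,771.45 × 0.82631 = HKD 77,484.28
Profit = HKD 77,484.28 − HKD 76,000.00

Profit: HKD 1,484.28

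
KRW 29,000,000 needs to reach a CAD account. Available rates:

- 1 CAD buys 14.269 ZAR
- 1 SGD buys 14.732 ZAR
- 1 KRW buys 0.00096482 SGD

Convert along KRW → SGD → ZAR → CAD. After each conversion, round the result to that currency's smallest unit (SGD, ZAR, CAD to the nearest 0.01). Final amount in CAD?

KRW 29,000,000 × 0.00096482 = SGD 27,979.78
SGD 27,979.78 × 14.732 = ZAR 412,198.12
ZAR 412,198.12 ÷ 14.269 = CAD 28,887.67

CAD 28,887.67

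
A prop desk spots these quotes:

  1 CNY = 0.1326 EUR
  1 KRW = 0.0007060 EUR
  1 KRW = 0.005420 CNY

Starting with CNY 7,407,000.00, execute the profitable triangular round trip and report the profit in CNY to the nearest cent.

Profitable loop is CNY → EUR → KRW → CNY:
CNY 7,407,000.00 × 0.1326 = EUR 982,168.20
EUR 982,168.20 ÷ 0.0007060 = KRW 1,391,173,088
KRW 1,391,173,088 × 0.005420 = CNY 7,540,158.14
Profit = CNY 7,540,158.14 − CNY 7,407,000.00

Profit: CNY 133,158.14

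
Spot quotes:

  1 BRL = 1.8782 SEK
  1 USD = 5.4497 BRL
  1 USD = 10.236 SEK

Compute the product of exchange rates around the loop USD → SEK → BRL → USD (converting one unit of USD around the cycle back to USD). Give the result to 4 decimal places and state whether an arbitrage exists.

1.0000 (no arbitrage)

Around USD → SEK → BRL → USD: 1 × 10.236 ÷ 1.8782 ÷ 5.4497 = 1.000036
Product ≈ 1 (deviation 0.004%, within rounding noise).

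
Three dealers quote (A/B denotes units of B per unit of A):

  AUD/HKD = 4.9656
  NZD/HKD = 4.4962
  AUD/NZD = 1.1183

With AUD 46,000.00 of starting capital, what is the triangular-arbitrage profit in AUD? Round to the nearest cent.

Profitable loop is AUD → NZD → HKD → AUD:
AUD 46,000.00 × 1.1183 = NZD 51,441.80
NZD 51,441.80 × 4.4962 = HKD 231,292.62
HKD 231,292.62 ÷ 4.9656 = AUD 46,578.99
Profit = AUD 46,578.99 − AUD 46,000.00

Profit: AUD 578.99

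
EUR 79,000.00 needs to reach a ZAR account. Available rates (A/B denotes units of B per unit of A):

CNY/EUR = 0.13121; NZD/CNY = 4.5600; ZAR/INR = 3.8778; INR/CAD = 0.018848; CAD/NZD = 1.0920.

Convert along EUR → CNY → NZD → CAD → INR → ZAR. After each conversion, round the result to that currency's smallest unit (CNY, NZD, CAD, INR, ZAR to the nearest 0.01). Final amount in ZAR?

EUR 79,000.00 ÷ 0.13121 = CNY 602,088.26
CNY 602,088.26 ÷ 4.5600 = NZD 132,036.90
NZD 132,036.90 ÷ 1.0920 = CAD 120,912.91
CAD 120,912.91 ÷ 0.018848 = INR 6,415,158.64
INR 6,415,158.64 ÷ 3.8778 = ZAR 1,654,329.42

ZAR 1,654,329.42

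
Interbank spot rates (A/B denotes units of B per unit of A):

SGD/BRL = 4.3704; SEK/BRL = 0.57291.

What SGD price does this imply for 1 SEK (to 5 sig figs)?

1 SEK × 0.57291 = 0.57291 BRL
0.57291 BRL ÷ 4.3704 = 0.131089 SGD

SEK/SGD = 0.13109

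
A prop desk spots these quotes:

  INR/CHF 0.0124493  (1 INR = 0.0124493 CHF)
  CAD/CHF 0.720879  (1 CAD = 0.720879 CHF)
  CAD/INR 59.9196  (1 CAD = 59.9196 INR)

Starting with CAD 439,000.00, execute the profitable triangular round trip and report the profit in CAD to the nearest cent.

Profit: CAD 15,272.02

Profitable loop is CAD → INR → CHF → CAD:
CAD 439,000.00 × 59.9196 = INR 26,304,704.40
INR 26,304,704.40 × 0.0124493 = CHF 327,475.16
CHF 327,475.16 ÷ 0.720879 = CAD 454,272.02
Profit = CAD 454,272.02 − CAD 439,000.00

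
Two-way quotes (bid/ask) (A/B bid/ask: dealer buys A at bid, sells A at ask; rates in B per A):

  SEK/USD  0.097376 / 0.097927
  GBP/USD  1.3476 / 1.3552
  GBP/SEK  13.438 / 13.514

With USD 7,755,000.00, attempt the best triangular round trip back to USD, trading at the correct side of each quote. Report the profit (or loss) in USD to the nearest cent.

Best loop USD → SEK → GBP → USD:
USD 7,755,000.00 ÷ 0.097927 (buy SEK at ask) = SEK 79,191,642.75
SEK 79,191,642.75 ÷ 13.514 (buy GBP at ask) = GBP 5,859,970.60
GBP 5,859,970.60 × 1.3476 (sell GBP at bid) = USD 7,896,896.39

Net profit: USD 141,896.39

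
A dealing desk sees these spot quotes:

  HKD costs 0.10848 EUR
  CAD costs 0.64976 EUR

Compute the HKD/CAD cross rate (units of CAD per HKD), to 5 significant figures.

1 HKD × 0.10848 = 0.10848 EUR
0.10848 EUR ÷ 0.64976 = 0.166954 CAD

HKD/CAD = 0.16695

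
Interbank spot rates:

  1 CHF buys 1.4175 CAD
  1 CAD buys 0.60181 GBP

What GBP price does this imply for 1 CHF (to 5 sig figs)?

1 CHF × 1.4175 = 1.4175 CAD
1.4175 CAD × 0.60181 = 0.853066 GBP

CHF/GBP = 0.85307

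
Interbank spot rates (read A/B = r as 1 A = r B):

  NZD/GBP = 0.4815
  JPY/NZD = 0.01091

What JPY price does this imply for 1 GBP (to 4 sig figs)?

GBP/JPY = 190.4

1 GBP ÷ 0.4815 = 2.07684 NZD
2.07684 NZD ÷ 0.01091 = 190.361 JPY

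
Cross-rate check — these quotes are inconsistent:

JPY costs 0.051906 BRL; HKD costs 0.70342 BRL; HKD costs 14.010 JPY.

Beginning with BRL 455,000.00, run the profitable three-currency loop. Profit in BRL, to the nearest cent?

Profit: BRL 15,383.83

Profitable loop is BRL → HKD → JPY → BRL:
BRL 455,000.00 ÷ 0.70342 = HKD 646,839.73
HKD 646,839.73 × 14.010 = JPY 9,062,225
JPY 9,062,225 × 0.051906 = BRL 470,383.83
Profit = BRL 470,383.83 − BRL 455,000.00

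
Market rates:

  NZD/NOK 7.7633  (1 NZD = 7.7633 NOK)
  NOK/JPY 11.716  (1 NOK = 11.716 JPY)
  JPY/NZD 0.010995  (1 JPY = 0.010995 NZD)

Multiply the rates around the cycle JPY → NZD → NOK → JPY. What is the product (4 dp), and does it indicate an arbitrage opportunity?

Around JPY → NZD → NOK → JPY: 1 × 0.010995 × 7.7633 × 11.716 = 1.000048
Product ≈ 1 (deviation 0.005%, within rounding noise).

1.0000 (no arbitrage)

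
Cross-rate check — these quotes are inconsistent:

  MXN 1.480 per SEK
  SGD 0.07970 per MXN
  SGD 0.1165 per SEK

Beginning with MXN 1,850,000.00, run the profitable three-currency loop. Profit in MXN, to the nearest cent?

Profitable loop is MXN → SGD → SEK → MXN:
MXN 1,850,000.00 × 0.07970 = SGD 147,445.00
SGD 147,445.00 ÷ 0.1165 = SEK 1,265,622.32
SEK 1,265,622.32 × 1.480 = MXN 1,873,121.03
Profit = MXN 1,873,121.03 − MXN 1,850,000.00

Profit: MXN 23,121.03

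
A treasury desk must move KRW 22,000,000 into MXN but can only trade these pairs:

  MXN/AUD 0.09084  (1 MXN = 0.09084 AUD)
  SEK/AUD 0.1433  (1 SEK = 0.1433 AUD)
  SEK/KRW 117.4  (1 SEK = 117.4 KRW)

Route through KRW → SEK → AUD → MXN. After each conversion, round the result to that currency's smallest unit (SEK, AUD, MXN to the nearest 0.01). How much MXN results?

KRW 22,000,000 ÷ 117.4 = SEK 187,393.53
SEK 187,393.53 × 0.1433 = AUD 26,853.49
AUD 26,853.49 ÷ 0.09084 = MXN 295,613.06

MXN 295,613.06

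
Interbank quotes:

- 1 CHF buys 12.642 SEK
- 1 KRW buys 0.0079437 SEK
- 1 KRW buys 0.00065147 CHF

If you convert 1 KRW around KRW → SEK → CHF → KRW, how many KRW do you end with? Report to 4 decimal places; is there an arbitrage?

Around KRW → SEK → CHF → KRW: 1 × 0.0079437 ÷ 12.642 ÷ 0.00065147 = 0.964523
Product < 1; profitable direction is KRW → CHF → SEK → KRW.

0.9645 (arbitrage exists)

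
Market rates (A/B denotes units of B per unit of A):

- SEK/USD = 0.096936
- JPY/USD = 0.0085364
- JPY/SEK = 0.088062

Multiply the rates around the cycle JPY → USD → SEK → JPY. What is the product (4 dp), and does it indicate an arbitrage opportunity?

1.0000 (no arbitrage)

Around JPY → USD → SEK → JPY: 1 × 0.0085364 ÷ 0.096936 ÷ 0.088062 = 1.000003
Product ≈ 1 (deviation 0.000%, within rounding noise).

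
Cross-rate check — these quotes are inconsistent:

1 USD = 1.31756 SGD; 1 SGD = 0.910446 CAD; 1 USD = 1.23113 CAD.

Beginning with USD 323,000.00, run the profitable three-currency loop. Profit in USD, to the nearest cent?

Profitable loop is USD → CAD → SGD → USD:
USD 323,000.00 × 1.23113 = CAD 397,654.99
CAD 397,654.99 ÷ 0.910446 = SGD 436,769.44
SGD 436,769.44 ÷ 1.31756 = USD 331,498.71
Profit = USD 331,498.71 − USD 323,000.00

Profit: USD 8,498.71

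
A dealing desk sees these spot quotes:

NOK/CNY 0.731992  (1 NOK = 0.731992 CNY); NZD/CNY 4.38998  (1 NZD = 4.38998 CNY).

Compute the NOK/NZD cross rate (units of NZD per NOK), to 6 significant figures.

1 NOK × 0.731992 = 0.731992 CNY
0.731992 CNY ÷ 4.38998 = 0.166742 NZD

NOK/NZD = 0.166742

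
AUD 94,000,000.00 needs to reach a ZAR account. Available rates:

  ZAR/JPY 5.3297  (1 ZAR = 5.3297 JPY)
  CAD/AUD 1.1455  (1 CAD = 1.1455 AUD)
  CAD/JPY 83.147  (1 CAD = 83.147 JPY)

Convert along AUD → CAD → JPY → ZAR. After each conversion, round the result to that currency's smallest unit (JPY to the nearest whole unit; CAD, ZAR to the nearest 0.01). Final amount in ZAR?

AUD 94,000,000.00 ÷ 1.1455 = CAD 82,060,235.70
CAD 82,060,235.70 × 83.147 = JPY 6,823,062,418
JPY 6,823,062,418 ÷ 5.3297 = ZAR 1,280,196,337.13

ZAR 1,280,196,337.13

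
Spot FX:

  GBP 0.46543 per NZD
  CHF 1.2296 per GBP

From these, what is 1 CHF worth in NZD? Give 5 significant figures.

CHF/NZD = 1.7474

1 CHF ÷ 1.2296 = 0.813273 GBP
0.813273 GBP ÷ 0.46543 = 1.74736 NZD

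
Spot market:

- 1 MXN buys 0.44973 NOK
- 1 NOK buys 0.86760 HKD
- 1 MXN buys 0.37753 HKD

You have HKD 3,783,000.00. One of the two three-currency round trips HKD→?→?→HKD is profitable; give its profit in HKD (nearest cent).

Profit: HKD 126,815.60

Profitable loop is HKD → MXN → NOK → HKD:
HKD 3,783,000.00 ÷ 0.37753 = MXN 10,020,395.73
MXN 10,020,395.73 × 0.44973 = NOK 4,506,472.57
NOK 4,506,472.57 × 0.86760 = HKD 3,909,815.60
Profit = HKD 3,909,815.60 − HKD 3,783,000.00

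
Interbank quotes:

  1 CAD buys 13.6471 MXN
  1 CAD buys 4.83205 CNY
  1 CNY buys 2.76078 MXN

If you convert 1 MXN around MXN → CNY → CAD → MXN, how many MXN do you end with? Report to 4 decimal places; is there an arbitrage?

Around MXN → CNY → CAD → MXN: 1 ÷ 2.76078 ÷ 4.83205 × 13.6471 = 1.023004
Product > 1; profitable direction is MXN → CNY → CAD → MXN.

1.0230 (arbitrage exists)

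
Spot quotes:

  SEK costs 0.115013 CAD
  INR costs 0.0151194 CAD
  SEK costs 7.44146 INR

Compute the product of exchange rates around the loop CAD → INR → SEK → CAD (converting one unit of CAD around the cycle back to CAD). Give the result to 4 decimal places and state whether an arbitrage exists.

Around CAD → INR → SEK → CAD: 1 ÷ 0.0151194 ÷ 7.44146 × 0.115013 = 1.022243
Product > 1; profitable direction is CAD → INR → SEK → CAD.

1.0222 (arbitrage exists)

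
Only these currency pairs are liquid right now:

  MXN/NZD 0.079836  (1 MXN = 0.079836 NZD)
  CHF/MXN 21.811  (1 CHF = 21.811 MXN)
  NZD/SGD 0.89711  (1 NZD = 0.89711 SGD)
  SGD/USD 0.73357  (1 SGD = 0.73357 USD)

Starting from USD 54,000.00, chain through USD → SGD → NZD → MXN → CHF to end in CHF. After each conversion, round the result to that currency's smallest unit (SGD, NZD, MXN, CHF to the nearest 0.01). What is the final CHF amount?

USD 54,000.00 ÷ 0.73357 = SGD 73,612.61
SGD 73,612.61 ÷ 0.89711 = NZD 82,055.28
NZD 82,055.28 ÷ 0.079836 = MXN 1,027,797.99
MXN 1,027,797.99 ÷ 21.811 = CHF 47,122.92

CHF 47,122.92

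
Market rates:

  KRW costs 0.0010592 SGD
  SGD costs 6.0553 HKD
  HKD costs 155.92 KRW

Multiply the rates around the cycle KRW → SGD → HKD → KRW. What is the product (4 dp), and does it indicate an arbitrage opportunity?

Around KRW → SGD → HKD → KRW: 1 × 0.0010592 × 6.0553 × 155.92 = 1.000036
Product ≈ 1 (deviation 0.004%, within rounding noise).

1.0000 (no arbitrage)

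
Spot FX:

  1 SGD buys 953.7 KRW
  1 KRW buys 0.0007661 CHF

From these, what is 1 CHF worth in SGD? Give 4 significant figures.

CHF/SGD = 1.369

1 CHF ÷ 0.0007661 = 1305.31 KRW
1305.31 KRW ÷ 953.7 = 1.36868 SGD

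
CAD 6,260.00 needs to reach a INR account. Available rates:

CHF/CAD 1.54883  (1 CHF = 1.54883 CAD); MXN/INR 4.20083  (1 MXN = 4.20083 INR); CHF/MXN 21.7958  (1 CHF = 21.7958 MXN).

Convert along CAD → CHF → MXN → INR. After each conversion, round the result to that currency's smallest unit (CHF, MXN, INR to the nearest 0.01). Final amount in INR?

CAD 6,260.00 ÷ 1.54883 = CHF 4,041.76
CHF 4,041.76 × 21.7958 = MXN 88,093.39
MXN 88,093.39 × 4.20083 = INR 370,065.36

INR 370,065.36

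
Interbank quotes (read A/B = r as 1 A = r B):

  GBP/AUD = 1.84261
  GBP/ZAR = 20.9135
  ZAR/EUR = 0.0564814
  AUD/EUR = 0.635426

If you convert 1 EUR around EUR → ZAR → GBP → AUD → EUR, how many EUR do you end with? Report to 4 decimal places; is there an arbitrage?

Around EUR → ZAR → GBP → AUD → EUR: 1 ÷ 0.0564814 ÷ 20.9135 × 1.84261 × 0.635426 = 0.991211
Product < 1; profitable direction is EUR → AUD → GBP → ZAR → EUR.

0.9912 (arbitrage exists)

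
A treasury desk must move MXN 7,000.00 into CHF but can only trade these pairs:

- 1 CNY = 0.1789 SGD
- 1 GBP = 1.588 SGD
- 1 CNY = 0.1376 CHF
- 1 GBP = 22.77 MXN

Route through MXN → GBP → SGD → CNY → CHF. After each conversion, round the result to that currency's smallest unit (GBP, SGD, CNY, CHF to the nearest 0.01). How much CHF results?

MXN 7,000.00 ÷ 22.77 = GBP 307.42
GBP 307.42 × 1.588 = SGD 488.18
SGD 488.18 ÷ 0.1789 = CNY 2,728.79
CNY 2,728.79 × 0.1376 = CHF 375.48

CHF 375.48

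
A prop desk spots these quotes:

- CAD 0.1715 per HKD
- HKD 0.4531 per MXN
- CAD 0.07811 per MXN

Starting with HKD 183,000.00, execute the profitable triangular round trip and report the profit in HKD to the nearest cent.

Profit: HKD 949.89

Profitable loop is HKD → MXN → CAD → HKD:
HKD 183,000.00 ÷ 0.4531 = MXN 403,884.35
MXN 403,884.35 × 0.07811 = CAD 31,547.41
CAD 31,547.41 ÷ 0.1715 = HKD 183,949.89
Profit = HKD 183,949.89 − HKD 183,000.00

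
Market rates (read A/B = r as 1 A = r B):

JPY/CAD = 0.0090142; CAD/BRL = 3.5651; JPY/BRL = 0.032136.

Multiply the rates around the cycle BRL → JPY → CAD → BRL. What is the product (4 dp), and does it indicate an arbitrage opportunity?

Around BRL → JPY → CAD → BRL: 1 ÷ 0.032136 × 0.0090142 × 3.5651 = 1.000016
Product ≈ 1 (deviation 0.002%, within rounding noise).

1.0000 (no arbitrage)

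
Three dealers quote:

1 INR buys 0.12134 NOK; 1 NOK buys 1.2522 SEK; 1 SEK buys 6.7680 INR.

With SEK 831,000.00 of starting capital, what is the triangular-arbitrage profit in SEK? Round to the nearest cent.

Profitable loop is SEK → INR → NOK → SEK:
SEK 831,000.00 × 6.7680 = INR 5,624,208.00
INR 5,624,208.00 × 0.12134 = NOK 682,441.40
NOK 682,441.40 × 1.2522 = SEK 854,553.12
Profit = SEK 854,553.12 − SEK 831,000.00

Profit: SEK 23,553.12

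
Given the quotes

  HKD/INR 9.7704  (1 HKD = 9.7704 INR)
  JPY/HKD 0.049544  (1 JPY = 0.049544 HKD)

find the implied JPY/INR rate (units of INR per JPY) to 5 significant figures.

1 JPY × 0.049544 = 0.049544 HKD
0.049544 HKD × 9.7704 = 0.484065 INR

JPY/INR = 0.48406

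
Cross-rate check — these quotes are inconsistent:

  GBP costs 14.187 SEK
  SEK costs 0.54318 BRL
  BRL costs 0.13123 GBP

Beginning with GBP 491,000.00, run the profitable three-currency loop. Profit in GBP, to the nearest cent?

Profitable loop is GBP → SEK → BRL → GBP:
GBP 491,000.00 × 14.187 = SEK 6,965,817.00
SEK 6,965,817.00 × 0.54318 = BRL 3,783,692.48
BRL 3,783,692.48 × 0.13123 = GBP 496,533.96
Profit = GBP 496,533.96 − GBP 491,000.00

Profit: GBP 5,533.96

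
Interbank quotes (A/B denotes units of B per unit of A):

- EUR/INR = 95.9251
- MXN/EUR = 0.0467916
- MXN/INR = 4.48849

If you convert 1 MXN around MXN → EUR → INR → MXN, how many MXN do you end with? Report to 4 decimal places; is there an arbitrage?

Around MXN → EUR → INR → MXN: 1 × 0.0467916 × 95.9251 ÷ 4.48849 = 1.000000
Product ≈ 1 (deviation 0.000%, within rounding noise).

1.0000 (no arbitrage)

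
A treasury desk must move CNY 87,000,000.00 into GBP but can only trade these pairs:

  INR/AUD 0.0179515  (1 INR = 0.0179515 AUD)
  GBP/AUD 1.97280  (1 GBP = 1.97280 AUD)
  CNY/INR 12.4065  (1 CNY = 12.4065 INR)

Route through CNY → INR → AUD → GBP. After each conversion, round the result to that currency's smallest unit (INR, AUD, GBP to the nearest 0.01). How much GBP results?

GBP 9,821,689.87

CNY 87,000,000.00 × 12.4065 = INR 1,079,365,500.00
INR 1,079,365,500.00 × 0.0179515 = AUD 19,376,229.77
AUD 19,376,229.77 ÷ 1.97280 = GBP 9,821,689.87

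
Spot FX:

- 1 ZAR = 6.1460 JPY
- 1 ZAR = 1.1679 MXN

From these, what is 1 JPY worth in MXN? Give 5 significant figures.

1 JPY ÷ 6.1460 = 0.162707 ZAR
0.162707 ZAR × 1.1679 = 0.190026 MXN

JPY/MXN = 0.19003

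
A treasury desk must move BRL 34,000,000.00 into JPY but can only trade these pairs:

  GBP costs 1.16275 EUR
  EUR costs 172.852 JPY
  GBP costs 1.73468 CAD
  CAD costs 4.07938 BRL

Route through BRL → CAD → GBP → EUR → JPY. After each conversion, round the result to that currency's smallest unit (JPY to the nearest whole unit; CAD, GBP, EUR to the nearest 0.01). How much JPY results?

BRL 34,000,000.00 ÷ 4.07938 = CAD 8,334,599.87
CAD 8,334,599.87 ÷ 1.73468 = GBP 4,804,690.13
GBP 4,804,690.13 × 1.16275 = EUR 5,586,653.45
EUR 5,586,653.45 × 172.852 = JPY 965,664,222

JPY 965,664,222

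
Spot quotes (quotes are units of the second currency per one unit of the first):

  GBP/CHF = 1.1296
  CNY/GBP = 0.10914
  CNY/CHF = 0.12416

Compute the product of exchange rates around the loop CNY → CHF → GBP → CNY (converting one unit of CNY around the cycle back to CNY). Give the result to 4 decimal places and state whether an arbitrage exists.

1.0071 (arbitrage exists)

Around CNY → CHF → GBP → CNY: 1 × 0.12416 ÷ 1.1296 ÷ 0.10914 = 1.007101
Product > 1; profitable direction is CNY → CHF → GBP → CNY.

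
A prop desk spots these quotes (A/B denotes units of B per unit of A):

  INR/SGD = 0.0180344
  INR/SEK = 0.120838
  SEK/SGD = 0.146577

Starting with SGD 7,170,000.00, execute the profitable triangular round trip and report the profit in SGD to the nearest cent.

Profit: SGD 130,481.36

Profitable loop is SGD → SEK → INR → SGD:
SGD 7,170,000.00 ÷ 0.146577 = SEK 48,916,269.26
SEK 48,916,269.26 ÷ 0.120838 = INR 404,808,663.37
INR 404,808,663.37 × 0.0180344 = SGD 7,300,481.36
Profit = SGD 7,300,481.36 − SGD 7,170,000.00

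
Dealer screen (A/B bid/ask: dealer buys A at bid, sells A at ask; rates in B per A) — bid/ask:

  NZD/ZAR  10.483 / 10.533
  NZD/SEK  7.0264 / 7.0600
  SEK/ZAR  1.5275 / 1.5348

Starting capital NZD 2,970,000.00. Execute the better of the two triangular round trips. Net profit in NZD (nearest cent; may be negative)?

Net profit: NZD 56,345.13

Best loop NZD → SEK → ZAR → NZD:
NZD 2,970,000.00 × 7.0264 (sell NZD at bid) = SEK 20,868,408.00
SEK 20,868,408.00 × 1.5275 (sell SEK at bid) = ZAR 31,876,493.22
ZAR 31,876,493.22 ÷ 10.533 (buy NZD at ask) = NZD 3,026,345.13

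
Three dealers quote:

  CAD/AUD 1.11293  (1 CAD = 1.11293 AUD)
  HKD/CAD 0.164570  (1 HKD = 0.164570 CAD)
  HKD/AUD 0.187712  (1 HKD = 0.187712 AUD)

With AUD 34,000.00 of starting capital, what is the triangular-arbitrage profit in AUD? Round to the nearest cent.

Profitable loop is AUD → CAD → HKD → AUD:
AUD 34,000.00 ÷ 1.11293 = CAD 30,549.99
CAD 30,549.99 ÷ 0.164570 = HKD 185,635.23
HKD 185,635.23 × 0.187712 = AUD 34,845.96
Profit = AUD 34,845.96 − AUD 34,000.00

Profit: AUD 845.96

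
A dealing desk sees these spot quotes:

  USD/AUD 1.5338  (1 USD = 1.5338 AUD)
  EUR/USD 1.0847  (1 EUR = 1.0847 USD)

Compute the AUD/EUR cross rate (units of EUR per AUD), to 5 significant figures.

AUD/EUR = 0.60107

1 AUD ÷ 1.5338 = 0.651975 USD
0.651975 USD ÷ 1.0847 = 0.601065 EUR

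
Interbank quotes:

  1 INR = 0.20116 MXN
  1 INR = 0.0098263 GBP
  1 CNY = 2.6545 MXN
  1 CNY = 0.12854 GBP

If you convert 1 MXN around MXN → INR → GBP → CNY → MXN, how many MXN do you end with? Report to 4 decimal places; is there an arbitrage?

Around MXN → INR → GBP → CNY → MXN: 1 ÷ 0.20116 × 0.0098263 ÷ 0.12854 × 2.6545 = 1.008772
Product > 1; profitable direction is MXN → INR → GBP → CNY → MXN.

1.0088 (arbitrage exists)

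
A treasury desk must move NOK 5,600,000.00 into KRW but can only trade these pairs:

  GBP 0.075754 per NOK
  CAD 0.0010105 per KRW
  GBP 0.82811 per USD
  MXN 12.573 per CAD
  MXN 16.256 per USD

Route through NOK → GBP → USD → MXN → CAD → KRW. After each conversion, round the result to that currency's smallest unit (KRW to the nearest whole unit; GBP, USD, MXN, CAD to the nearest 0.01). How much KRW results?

KRW 655,456,734

NOK 5,600,000.00 × 0.075754 = GBP 424,222.40
GBP 424,222.40 ÷ 0.82811 = USD 512,277.84
USD 512,277.84 × 16.256 = MXN 8,327,588.57
MXN 8,327,588.57 ÷ 12.573 = CAD 662,339.03
CAD 662,339.03 ÷ 0.0010105 = KRW 655,456,734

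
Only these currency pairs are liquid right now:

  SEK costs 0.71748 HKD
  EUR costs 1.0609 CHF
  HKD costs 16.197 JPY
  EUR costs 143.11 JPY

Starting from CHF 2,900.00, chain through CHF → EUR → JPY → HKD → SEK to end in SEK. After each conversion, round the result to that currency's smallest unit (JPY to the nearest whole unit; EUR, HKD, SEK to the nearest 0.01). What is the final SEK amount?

CHF 2,900.00 ÷ 1.0609 = EUR 2,733.53
EUR 2,733.53 × 143.11 = JPY 391,195
JPY 391,195 ÷ 16.197 = HKD 24,152.31
HKD 24,152.31 ÷ 0.71748 = SEK 33,662.69

SEK 33,662.69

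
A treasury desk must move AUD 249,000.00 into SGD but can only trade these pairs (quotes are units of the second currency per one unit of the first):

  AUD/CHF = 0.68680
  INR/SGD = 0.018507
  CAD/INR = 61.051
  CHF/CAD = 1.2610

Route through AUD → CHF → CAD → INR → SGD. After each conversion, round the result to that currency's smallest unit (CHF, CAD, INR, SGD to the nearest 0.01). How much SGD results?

SGD 243,654.00

AUD 249,000.00 × 0.68680 = CHF 171,013.20
CHF 171,013.20 × 1.2610 = CAD 215,647.65
CAD 215,647.65 × 61.051 = INR 13,165,504.68
INR 13,165,504.68 × 0.018507 = SGD 243,654.00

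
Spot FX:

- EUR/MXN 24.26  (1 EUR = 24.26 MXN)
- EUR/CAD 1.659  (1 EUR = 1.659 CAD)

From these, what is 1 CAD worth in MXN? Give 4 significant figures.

CAD/MXN = 14.62

1 CAD ÷ 1.659 = 0.602773 EUR
0.602773 EUR × 24.26 = 14.6233 MXN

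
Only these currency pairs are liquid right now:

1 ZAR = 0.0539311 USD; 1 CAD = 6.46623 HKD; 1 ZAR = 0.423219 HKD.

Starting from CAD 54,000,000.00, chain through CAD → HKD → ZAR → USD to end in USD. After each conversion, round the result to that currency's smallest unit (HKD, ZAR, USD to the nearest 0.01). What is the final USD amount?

CAD 54,000,000.00 × 6.46623 = HKD 349,176,420.00
HKD 349,176,420.00 ÷ 0.423219 = ZAR 825,049,017.18
ZAR 825,049,017.18 × 0.0539311 = USD 44,495,801.05

USD 44,495,801.05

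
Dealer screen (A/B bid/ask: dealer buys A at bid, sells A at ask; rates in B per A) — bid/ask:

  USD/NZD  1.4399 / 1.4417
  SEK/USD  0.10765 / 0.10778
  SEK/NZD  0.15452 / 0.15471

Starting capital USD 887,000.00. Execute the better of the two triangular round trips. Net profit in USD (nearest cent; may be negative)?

Best loop USD → NZD → SEK → USD:
USD 887,000.00 × 1.4399 (sell USD at bid) = NZD 1,277,191.30
NZD 1,277,191.30 ÷ 0.15471 (buy SEK at ask) = SEK 8,255,389.44
SEK 8,255,389.44 × 0.10765 (sell SEK at bid) = USD 888,692.67

Net profit: USD 1,692.67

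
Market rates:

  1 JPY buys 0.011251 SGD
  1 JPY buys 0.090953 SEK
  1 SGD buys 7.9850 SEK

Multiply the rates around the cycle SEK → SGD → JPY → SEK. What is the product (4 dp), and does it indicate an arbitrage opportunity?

Around SEK → SGD → JPY → SEK: 1 ÷ 7.9850 ÷ 0.011251 × 0.090953 = 1.012397
Product > 1; profitable direction is SEK → SGD → JPY → SEK.

1.0124 (arbitrage exists)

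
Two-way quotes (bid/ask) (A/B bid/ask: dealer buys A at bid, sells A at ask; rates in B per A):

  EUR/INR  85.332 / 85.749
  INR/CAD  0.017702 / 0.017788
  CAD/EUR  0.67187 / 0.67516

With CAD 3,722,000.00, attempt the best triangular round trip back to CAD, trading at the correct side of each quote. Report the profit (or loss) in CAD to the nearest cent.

Best loop CAD → EUR → INR → CAD:
CAD 3,722,000.00 × 0.67187 (sell CAD at bid) = EUR 2,500,700.14
EUR 2,500,700.14 × 85.332 (sell EUR at bid) = INR 213,389,744.35
INR 213,389,744.35 × 0.017702 (sell INR at bid) = CAD 3,777,425.25

Net profit: CAD 55,425.25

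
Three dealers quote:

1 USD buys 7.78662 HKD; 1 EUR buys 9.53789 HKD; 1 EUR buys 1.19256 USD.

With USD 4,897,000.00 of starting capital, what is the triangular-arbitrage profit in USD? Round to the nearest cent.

Profitable loop is USD → EUR → HKD → USD:
USD 4,897,000.00 ÷ 1.19256 = EUR 4,106,292.35
EUR 4,106,292.35 × 9.53789 = HKD 39,165,364.70
HKD 39,165,364.70 ÷ 7.78662 = USD 5,029,828.69
Profit = USD 5,029,828.69 − USD 4,897,000.00

Profit: USD 132,828.69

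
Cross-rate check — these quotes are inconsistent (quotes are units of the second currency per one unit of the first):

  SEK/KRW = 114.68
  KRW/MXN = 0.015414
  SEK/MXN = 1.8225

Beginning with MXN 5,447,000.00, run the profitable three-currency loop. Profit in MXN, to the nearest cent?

Profitable loop is MXN → KRW → SEK → MXN:
MXN 5,447,000.00 ÷ 0.015414 = KRW 353,380,044
KRW 353,380,044 ÷ 114.68 = SEK 3,081,444.40
SEK 3,081,444.40 × 1.8225 = MXN 5,615,932.42
Profit = MXN 5,615,932.42 − MXN 5,447,000.00

Profit: MXN 168,932.42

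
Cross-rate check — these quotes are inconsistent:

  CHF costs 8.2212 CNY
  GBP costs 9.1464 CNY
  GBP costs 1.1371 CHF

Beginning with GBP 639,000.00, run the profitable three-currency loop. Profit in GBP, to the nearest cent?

Profitable loop is GBP → CHF → CNY → GBP:
GBP 639,000.00 × 1.1371 = CHF 726,606.90
CHF 726,606.90 × 8.2212 = CNY 5,973,580.65
CNY 5,973,580.65 ÷ 9.1464 = GBP 653,107.30
Profit = GBP 653,107.30 − GBP 639,000.00

Profit: GBP 14,107.30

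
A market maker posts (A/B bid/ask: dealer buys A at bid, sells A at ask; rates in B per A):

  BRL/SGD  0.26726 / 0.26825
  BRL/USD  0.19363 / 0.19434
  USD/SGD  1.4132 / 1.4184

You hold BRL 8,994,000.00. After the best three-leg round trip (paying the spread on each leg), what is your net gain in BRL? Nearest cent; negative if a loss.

Best loop BRL → USD → SGD → BRL:
BRL 8,994,000.00 × 0.19363 (sell BRL at bid) = USD 1,741,508.22
USD 1,741,508.22 × 1.4132 (sell USD at bid) = SGD 2,461,099.42
SGD 2,461,099.42 ÷ 0.26825 (buy BRL at ask) = BRL 9,174,648.34

Net profit: BRL 180,648.34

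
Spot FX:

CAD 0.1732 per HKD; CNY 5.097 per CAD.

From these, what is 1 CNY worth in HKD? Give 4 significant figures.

CNY/HKD = 1.133

1 CNY ÷ 5.097 = 0.196194 CAD
0.196194 CAD ÷ 0.1732 = 1.13276 HKD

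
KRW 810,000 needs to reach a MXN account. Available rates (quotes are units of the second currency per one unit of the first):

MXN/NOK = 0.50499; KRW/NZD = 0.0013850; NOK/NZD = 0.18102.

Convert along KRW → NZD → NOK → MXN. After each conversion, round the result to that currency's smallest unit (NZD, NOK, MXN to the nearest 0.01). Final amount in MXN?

KRW 810,000 × 0.0013850 = NZD 1,121.85
NZD 1,121.85 ÷ 0.18102 = NOK 6,197.38
NOK 6,197.38 ÷ 0.50499 = MXN 12,272.28

MXN 12,272.28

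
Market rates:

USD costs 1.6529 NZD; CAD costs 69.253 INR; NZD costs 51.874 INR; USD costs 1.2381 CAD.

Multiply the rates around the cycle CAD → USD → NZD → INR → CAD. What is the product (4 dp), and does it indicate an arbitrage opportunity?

1.0000 (no arbitrage)

Around CAD → USD → NZD → INR → CAD: 1 ÷ 1.2381 × 1.6529 × 51.874 ÷ 69.253 = 1.000005
Product ≈ 1 (deviation 0.000%, within rounding noise).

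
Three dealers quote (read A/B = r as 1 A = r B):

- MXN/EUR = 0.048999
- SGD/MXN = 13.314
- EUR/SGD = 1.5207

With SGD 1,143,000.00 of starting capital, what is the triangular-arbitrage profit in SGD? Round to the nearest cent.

Profit: SGD 9,144.40

Profitable loop is SGD → EUR → MXN → SGD:
SGD 1,143,000.00 ÷ 1.5207 = EUR 751,627.54
EUR 751,627.54 ÷ 0.048999 = MXN 15,339,650.60
MXN 15,339,650.60 ÷ 13.314 = SGD 1,152,144.40
Profit = SGD 1,152,144.40 − SGD 1,143,000.00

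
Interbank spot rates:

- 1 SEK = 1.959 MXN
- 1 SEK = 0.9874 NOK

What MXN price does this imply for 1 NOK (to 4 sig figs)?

1 NOK ÷ 0.9874 = 1.01276 SEK
1.01276 SEK × 1.959 = 1.984 MXN

NOK/MXN = 1.984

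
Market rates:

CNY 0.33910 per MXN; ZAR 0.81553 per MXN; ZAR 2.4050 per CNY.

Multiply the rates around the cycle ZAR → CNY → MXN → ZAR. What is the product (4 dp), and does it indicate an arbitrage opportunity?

Around ZAR → CNY → MXN → ZAR: 1 ÷ 2.4050 ÷ 0.33910 × 0.81553 = 0.999993
Product ≈ 1 (deviation 0.001%, within rounding noise).

1.0000 (no arbitrage)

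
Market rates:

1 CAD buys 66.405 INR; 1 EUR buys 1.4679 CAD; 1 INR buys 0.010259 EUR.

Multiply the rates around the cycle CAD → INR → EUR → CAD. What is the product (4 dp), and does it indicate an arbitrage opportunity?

1.0000 (no arbitrage)

Around CAD → INR → EUR → CAD: 1 × 66.405 × 0.010259 × 1.4679 = 1.000005
Product ≈ 1 (deviation 0.001%, within rounding noise).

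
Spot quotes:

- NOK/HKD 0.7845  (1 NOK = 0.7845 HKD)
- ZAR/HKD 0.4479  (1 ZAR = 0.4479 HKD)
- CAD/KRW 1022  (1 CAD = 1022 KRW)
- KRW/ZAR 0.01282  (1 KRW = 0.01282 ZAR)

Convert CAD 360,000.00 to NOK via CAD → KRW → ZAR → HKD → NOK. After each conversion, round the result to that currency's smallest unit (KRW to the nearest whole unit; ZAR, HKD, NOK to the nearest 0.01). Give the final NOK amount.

CAD 360,000.00 × 1022 = KRW 367,920,000
KRW 367,920,000 × 0.01282 = ZAR 4,716,734.40
ZAR 4,716,734.40 × 0.4479 = HKD 2,112,625.34
HKD 2,112,625.34 ÷ 0.7845 = NOK 2,692,957.73

NOK 2,692,957.73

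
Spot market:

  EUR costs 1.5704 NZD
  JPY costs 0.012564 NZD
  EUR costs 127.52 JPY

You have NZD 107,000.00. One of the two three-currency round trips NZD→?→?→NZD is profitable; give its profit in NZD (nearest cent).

Profitable loop is NZD → EUR → JPY → NZD:
NZD 107,000.00 ÷ 1.5704 = EUR 68,135.51
EUR 68,135.51 × 127.52 = JPY 8,688,640
JPY 8,688,640 × 0.012564 = NZD 109,164.07
Profit = NZD 109,164.07 − NZD 107,000.00

Profit: NZD 2,164.07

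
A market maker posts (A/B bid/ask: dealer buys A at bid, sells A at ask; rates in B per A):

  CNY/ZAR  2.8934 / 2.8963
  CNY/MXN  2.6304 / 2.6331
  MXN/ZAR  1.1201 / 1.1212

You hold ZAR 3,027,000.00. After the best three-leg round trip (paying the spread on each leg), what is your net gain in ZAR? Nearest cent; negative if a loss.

Net profit: ZAR 52,267.87

Best loop ZAR → CNY → MXN → ZAR:
ZAR 3,027,000.00 ÷ 2.8963 (buy CNY at ask) = CNY 1,045,126.54
CNY 1,045,126.54 × 2.6304 (sell CNY at bid) = MXN 2,749,100.85
MXN 2,749,100.85 × 1.1201 (sell MXN at bid) = ZAR 3,079,267.87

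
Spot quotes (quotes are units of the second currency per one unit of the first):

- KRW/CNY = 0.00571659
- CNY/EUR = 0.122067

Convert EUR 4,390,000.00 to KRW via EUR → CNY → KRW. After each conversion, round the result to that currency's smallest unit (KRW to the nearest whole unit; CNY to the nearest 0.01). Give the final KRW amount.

EUR 4,390,000.00 ÷ 0.122067 = CNY 35,963,855.92
CNY 35,963,855.92 ÷ 0.00571659 = KRW 6,291,137,885

KRW 6,291,137,885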